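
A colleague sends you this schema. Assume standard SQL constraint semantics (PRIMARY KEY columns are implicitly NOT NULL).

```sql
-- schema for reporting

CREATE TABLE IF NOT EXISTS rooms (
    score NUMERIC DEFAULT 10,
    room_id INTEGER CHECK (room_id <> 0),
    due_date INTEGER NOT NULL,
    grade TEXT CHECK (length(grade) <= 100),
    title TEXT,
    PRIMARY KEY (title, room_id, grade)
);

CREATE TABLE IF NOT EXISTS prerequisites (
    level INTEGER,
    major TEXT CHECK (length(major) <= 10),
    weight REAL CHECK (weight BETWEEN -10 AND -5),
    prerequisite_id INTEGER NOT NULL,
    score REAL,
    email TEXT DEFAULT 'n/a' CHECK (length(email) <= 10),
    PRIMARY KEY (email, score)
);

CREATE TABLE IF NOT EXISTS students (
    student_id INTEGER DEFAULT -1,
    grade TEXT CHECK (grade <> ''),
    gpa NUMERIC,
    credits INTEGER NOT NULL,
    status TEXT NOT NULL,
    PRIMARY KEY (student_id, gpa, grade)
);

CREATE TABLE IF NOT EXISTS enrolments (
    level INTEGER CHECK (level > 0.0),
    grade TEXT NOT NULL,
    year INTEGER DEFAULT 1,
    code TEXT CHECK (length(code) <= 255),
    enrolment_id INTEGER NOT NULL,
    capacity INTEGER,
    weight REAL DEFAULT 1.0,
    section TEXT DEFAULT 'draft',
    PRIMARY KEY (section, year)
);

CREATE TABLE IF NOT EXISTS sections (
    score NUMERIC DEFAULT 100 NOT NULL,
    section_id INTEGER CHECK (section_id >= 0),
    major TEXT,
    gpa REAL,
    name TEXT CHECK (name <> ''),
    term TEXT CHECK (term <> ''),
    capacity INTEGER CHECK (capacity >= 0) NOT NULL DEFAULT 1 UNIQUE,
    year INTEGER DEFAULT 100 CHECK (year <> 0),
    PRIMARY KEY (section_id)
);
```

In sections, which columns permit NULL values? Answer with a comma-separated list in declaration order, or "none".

major, gpa, name, term, year

- score: declared NOT NULL → not nullable.
- section_id: part of the PRIMARY KEY, which implies NOT NULL → not nullable.
- major: no NOT NULL constraint applies → nullable.
- gpa: no NOT NULL constraint applies → nullable.
- name: CHECK does not forbid NULL (a CHECK constraint passes when its expression is NULL) → nullable.
- term: CHECK does not forbid NULL (a CHECK constraint passes when its expression is NULL) → nullable.
- capacity: declared NOT NULL → not nullable.
- year: CHECK does not forbid NULL (a CHECK constraint passes when its expression is NULL) → nullable.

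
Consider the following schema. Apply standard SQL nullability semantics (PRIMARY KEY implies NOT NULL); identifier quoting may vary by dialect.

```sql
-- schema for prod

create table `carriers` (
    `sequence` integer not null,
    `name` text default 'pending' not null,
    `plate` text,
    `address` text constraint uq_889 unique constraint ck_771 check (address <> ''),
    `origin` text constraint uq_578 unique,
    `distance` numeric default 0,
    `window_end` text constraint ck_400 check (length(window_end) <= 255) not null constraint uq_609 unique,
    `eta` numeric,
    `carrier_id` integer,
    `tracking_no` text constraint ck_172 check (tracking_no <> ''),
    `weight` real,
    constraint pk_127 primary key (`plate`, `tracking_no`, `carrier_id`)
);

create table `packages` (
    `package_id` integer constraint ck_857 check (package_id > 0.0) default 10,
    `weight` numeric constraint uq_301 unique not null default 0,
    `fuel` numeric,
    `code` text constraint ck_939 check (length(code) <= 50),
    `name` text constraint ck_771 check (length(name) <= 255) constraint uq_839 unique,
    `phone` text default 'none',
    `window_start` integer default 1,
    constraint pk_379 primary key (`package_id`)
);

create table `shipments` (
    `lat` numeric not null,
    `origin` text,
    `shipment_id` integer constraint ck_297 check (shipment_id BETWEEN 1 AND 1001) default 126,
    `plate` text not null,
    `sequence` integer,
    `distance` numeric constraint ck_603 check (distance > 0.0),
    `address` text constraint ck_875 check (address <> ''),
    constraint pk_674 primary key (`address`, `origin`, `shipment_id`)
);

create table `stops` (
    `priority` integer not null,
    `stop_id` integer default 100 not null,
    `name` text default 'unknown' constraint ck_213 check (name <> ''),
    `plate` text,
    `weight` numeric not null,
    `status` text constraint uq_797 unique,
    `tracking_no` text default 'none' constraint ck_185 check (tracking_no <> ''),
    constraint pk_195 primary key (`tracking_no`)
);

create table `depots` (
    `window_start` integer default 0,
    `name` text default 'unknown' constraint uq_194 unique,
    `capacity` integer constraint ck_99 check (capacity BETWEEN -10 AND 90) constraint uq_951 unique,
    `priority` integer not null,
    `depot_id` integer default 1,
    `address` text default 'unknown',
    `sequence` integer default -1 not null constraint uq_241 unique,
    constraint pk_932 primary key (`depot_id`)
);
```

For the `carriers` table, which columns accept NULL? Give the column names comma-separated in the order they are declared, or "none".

address, origin, distance, eta, weight

- sequence: declared NOT NULL → not nullable.
- name: declared NOT NULL → not nullable.
- plate: part of the PRIMARY KEY, which implies NOT NULL → not nullable.
- address: CHECK does not forbid NULL (a CHECK constraint passes when its expression is NULL) → nullable.
- origin: UNIQUE does not imply NOT NULL → nullable.
- distance: DEFAULT only fills an omitted column; an explicit NULL is still allowed → nullable.
- window_end: declared NOT NULL → not nullable.
- eta: no NOT NULL constraint applies → nullable.
- carrier_id: part of the PRIMARY KEY, which implies NOT NULL → not nullable.
- tracking_no: part of the PRIMARY KEY, which implies NOT NULL → not nullable.
- weight: no NOT NULL constraint applies → nullable.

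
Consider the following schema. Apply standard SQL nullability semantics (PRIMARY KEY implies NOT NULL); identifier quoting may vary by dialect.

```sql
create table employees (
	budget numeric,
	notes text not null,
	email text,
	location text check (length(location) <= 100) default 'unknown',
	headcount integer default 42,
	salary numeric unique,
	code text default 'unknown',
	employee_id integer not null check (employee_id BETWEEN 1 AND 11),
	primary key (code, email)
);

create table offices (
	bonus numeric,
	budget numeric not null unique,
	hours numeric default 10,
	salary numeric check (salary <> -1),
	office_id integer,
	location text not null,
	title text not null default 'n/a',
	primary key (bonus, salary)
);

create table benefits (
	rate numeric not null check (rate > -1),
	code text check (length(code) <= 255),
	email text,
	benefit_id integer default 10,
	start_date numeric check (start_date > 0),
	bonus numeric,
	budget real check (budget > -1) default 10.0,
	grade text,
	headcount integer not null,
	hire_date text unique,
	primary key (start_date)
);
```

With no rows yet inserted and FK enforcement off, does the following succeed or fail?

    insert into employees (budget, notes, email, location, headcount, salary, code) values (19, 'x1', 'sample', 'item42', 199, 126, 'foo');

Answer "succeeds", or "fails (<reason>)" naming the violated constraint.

employee_id is omitted from the column list and has no DEFAULT, so it would receive NULL.
But employee_id is declared NOT NULL.

fails (NOT NULL on employee_id)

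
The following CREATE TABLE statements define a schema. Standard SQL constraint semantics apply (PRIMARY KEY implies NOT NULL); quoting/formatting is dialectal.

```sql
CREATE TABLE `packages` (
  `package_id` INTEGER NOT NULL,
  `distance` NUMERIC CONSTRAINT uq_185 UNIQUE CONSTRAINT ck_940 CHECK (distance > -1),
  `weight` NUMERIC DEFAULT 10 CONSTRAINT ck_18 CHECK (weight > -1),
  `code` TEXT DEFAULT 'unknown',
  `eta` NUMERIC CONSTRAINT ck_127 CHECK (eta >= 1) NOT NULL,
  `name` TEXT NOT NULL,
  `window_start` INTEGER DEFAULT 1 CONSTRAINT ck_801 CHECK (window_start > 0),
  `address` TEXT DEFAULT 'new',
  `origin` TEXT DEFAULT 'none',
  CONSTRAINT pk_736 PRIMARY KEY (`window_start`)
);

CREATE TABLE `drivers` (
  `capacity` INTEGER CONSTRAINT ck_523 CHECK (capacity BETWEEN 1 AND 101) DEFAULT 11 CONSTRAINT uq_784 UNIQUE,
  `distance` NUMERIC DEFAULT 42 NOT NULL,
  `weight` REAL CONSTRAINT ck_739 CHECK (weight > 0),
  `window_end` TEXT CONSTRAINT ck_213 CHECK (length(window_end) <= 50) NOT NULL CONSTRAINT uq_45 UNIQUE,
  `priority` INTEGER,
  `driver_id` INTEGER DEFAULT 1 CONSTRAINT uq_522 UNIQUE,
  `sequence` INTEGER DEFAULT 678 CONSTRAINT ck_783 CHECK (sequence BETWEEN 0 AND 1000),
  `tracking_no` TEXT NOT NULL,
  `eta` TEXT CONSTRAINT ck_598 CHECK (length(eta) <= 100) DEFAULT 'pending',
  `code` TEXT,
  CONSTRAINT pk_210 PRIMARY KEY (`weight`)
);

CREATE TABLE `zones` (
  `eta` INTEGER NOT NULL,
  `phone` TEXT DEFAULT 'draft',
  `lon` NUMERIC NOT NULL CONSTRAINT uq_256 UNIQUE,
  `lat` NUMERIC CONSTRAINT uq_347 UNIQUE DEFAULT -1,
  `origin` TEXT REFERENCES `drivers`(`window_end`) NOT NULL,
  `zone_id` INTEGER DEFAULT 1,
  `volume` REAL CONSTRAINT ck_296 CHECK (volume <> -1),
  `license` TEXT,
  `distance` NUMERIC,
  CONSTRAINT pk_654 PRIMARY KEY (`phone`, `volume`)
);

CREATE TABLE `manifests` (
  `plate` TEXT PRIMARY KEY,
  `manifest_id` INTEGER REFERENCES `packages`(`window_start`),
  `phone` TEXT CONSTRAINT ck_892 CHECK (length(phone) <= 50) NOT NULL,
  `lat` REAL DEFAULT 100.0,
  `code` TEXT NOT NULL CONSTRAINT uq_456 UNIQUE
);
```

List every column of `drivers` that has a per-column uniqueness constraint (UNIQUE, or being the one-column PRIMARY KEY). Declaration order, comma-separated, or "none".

capacity, weight, window_end, driver_id

- capacity: declared UNIQUE → unique.
- distance: no UNIQUE or single-column PK constraint.
- weight: single-column PRIMARY KEY → unique.
- window_end: declared UNIQUE → unique.
- priority: no UNIQUE or single-column PK constraint.
- driver_id: declared UNIQUE → unique.
- sequence: no UNIQUE or single-column PK constraint.
- tracking_no: no UNIQUE or single-column PK constraint.
- eta: no UNIQUE or single-column PK constraint.
- code: no UNIQUE or single-column PK constraint.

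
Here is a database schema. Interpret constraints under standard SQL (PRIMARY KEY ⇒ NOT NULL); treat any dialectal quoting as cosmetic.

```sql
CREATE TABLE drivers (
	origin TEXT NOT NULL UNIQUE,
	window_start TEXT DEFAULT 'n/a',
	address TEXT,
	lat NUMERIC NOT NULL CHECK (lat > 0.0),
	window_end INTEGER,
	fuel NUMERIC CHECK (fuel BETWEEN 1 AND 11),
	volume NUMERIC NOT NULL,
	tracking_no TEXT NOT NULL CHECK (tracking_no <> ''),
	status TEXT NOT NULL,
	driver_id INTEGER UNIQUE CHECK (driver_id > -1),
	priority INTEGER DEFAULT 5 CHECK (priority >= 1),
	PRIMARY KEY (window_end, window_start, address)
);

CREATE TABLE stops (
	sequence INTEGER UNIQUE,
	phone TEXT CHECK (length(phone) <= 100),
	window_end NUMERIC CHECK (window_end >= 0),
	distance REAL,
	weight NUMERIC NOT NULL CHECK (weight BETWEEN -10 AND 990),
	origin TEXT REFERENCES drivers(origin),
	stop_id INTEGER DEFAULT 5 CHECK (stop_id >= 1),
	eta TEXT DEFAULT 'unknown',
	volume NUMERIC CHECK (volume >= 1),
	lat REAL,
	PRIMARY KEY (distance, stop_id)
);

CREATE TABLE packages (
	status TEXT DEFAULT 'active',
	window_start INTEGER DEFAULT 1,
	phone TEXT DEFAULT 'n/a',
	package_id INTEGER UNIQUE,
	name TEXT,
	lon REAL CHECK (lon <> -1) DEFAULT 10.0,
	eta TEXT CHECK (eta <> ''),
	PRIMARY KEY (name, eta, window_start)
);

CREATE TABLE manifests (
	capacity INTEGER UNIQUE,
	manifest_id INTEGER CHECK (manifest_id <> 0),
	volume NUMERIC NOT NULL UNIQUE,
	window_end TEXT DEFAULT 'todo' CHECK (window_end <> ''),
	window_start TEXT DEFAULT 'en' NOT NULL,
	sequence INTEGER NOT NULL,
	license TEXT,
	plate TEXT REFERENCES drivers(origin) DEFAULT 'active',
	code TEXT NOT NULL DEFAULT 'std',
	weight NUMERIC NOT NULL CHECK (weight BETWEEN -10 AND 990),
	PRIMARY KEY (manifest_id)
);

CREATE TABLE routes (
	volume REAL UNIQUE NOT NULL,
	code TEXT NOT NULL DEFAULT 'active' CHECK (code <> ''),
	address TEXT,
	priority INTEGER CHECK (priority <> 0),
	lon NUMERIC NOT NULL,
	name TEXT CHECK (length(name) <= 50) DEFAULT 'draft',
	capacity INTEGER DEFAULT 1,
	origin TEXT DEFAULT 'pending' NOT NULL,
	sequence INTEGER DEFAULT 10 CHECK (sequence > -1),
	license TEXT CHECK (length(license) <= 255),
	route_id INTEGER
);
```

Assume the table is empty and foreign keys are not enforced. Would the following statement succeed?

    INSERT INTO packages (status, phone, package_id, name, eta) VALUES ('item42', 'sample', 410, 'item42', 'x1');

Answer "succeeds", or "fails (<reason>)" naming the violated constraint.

NOT NULL columns: eta is supplied; name is supplied; window_start defaults to 1.
CHECK constraints: 'x1' satisfies (eta <> '').
No constraint is violated.

succeeds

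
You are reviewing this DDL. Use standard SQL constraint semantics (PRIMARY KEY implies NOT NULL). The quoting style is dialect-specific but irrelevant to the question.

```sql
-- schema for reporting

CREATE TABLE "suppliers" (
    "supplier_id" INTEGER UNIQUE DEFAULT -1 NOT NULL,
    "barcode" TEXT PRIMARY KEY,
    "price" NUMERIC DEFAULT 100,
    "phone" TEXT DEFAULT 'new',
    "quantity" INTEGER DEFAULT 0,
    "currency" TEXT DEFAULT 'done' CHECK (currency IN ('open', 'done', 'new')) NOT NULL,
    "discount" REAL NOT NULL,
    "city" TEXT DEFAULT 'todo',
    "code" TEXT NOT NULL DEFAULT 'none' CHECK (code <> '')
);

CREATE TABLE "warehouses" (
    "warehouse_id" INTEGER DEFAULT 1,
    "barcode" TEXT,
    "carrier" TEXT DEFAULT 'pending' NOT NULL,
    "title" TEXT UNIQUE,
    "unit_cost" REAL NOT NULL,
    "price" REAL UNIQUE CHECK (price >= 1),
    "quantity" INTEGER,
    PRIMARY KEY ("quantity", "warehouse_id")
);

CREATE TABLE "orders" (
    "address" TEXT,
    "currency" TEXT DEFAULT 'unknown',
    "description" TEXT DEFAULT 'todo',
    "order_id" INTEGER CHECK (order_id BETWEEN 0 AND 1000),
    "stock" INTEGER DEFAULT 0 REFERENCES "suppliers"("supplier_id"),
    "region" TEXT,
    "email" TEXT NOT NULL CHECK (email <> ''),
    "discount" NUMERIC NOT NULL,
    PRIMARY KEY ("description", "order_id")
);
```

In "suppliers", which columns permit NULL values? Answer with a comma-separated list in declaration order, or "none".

price, phone, quantity, city

- supplier_id: declared NOT NULL → not nullable.
- barcode: part of the PRIMARY KEY, which implies NOT NULL → not nullable.
- price: DEFAULT only fills an omitted column; an explicit NULL is still allowed → nullable.
- phone: DEFAULT only fills an omitted column; an explicit NULL is still allowed → nullable.
- quantity: DEFAULT only fills an omitted column; an explicit NULL is still allowed → nullable.
- currency: declared NOT NULL → not nullable.
- discount: declared NOT NULL → not nullable.
- city: DEFAULT only fills an omitted column; an explicit NULL is still allowed → nullable.
- code: declared NOT NULL → not nullable.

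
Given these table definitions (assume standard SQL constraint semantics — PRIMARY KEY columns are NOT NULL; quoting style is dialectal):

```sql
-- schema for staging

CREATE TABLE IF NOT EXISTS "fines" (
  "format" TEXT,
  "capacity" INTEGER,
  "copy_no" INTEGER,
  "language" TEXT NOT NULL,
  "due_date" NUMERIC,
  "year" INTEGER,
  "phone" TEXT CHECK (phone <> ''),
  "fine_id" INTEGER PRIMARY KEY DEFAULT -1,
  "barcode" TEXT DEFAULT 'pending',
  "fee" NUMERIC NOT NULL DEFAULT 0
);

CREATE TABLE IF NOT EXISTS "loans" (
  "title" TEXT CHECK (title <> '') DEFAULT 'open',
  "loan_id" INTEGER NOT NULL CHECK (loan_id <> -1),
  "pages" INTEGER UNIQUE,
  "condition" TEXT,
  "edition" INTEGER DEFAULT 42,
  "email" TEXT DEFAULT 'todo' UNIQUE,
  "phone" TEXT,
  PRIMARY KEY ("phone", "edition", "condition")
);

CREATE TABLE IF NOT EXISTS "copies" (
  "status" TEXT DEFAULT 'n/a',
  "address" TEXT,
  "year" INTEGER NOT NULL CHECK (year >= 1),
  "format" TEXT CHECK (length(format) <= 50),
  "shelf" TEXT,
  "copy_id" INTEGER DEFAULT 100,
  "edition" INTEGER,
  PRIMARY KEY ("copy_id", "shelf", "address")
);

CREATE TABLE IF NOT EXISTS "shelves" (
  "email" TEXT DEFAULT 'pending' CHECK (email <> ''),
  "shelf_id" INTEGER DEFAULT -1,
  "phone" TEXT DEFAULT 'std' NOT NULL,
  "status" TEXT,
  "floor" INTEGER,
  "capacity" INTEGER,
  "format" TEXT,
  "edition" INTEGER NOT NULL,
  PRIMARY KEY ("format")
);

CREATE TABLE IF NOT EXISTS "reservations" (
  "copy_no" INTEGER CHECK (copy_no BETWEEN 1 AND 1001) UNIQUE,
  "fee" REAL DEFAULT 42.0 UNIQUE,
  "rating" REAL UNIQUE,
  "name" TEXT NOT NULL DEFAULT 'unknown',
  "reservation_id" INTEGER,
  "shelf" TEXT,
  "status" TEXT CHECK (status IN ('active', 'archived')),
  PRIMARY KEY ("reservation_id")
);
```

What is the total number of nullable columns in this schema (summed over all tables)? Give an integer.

fines: 7 nullable (format, capacity, copy_no, due_date, year, phone, barcode — PK (fine_id) and explicit NOT NULL columns excluded).
loans: 3 nullable (title, pages, email — PK (phone, edition, condition) and explicit NOT NULL columns excluded).
copies: 3 nullable (status, format, edition — PK (copy_id, shelf, address) and explicit NOT NULL columns excluded).
shelves: 5 nullable (email, shelf_id, status, floor, capacity — PK (format) and explicit NOT NULL columns excluded).
reservations: 5 nullable (copy_no, fee, rating, shelf, status — PK (reservation_id) and explicit NOT NULL columns excluded).
Total: 7 + 3 + 3 + 5 + 5 = 23.

23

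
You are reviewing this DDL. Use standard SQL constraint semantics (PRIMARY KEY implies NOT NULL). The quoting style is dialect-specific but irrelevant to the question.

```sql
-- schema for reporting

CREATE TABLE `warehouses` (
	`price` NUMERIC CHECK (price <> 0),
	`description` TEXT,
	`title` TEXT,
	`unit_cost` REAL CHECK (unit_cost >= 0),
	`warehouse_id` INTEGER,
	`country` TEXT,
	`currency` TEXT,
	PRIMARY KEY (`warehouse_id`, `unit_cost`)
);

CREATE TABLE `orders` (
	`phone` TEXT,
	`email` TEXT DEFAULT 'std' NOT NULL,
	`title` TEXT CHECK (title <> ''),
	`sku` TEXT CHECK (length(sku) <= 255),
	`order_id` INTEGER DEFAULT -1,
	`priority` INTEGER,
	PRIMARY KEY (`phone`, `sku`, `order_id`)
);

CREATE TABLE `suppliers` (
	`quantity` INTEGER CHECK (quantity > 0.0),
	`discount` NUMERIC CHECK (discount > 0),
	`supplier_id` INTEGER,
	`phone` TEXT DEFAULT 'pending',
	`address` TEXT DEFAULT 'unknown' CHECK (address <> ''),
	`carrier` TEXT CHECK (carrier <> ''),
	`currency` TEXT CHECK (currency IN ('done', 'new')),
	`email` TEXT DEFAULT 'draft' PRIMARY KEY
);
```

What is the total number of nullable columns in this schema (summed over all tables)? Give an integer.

14

warehouses: 5 nullable (price, description, title, country, currency — PK (warehouse_id, unit_cost) and explicit NOT NULL columns excluded).
orders: 2 nullable (title, priority — PK (phone, sku, order_id) and explicit NOT NULL columns excluded).
suppliers: 7 nullable (quantity, discount, supplier_id, phone, address, carrier, currency — PK (email) and explicit NOT NULL columns excluded).
Total: 5 + 2 + 7 = 14.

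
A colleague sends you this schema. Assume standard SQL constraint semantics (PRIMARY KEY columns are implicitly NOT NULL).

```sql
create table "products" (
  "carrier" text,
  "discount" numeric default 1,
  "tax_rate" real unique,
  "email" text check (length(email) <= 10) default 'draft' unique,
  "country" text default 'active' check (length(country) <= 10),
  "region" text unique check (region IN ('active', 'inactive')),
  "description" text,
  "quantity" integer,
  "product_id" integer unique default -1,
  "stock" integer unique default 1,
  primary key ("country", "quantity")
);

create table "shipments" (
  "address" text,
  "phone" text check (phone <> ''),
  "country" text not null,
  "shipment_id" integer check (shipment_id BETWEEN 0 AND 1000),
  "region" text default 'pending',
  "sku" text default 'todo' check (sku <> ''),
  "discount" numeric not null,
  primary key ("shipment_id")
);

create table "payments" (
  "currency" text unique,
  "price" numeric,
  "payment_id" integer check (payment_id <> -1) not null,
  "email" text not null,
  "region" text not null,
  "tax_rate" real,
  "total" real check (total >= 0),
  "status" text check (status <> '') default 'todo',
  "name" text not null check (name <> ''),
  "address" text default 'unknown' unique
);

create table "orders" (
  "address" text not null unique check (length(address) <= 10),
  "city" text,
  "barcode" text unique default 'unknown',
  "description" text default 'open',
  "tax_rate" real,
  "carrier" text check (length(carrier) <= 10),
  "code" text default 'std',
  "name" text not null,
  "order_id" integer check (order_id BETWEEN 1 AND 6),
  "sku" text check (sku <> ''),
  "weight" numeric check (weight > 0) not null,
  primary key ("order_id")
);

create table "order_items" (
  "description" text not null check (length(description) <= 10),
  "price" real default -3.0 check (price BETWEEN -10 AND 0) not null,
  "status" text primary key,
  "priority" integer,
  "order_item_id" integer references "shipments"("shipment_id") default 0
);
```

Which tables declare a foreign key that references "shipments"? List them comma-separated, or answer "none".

- order_items.order_item_id references shipments(shipment_id).

order_items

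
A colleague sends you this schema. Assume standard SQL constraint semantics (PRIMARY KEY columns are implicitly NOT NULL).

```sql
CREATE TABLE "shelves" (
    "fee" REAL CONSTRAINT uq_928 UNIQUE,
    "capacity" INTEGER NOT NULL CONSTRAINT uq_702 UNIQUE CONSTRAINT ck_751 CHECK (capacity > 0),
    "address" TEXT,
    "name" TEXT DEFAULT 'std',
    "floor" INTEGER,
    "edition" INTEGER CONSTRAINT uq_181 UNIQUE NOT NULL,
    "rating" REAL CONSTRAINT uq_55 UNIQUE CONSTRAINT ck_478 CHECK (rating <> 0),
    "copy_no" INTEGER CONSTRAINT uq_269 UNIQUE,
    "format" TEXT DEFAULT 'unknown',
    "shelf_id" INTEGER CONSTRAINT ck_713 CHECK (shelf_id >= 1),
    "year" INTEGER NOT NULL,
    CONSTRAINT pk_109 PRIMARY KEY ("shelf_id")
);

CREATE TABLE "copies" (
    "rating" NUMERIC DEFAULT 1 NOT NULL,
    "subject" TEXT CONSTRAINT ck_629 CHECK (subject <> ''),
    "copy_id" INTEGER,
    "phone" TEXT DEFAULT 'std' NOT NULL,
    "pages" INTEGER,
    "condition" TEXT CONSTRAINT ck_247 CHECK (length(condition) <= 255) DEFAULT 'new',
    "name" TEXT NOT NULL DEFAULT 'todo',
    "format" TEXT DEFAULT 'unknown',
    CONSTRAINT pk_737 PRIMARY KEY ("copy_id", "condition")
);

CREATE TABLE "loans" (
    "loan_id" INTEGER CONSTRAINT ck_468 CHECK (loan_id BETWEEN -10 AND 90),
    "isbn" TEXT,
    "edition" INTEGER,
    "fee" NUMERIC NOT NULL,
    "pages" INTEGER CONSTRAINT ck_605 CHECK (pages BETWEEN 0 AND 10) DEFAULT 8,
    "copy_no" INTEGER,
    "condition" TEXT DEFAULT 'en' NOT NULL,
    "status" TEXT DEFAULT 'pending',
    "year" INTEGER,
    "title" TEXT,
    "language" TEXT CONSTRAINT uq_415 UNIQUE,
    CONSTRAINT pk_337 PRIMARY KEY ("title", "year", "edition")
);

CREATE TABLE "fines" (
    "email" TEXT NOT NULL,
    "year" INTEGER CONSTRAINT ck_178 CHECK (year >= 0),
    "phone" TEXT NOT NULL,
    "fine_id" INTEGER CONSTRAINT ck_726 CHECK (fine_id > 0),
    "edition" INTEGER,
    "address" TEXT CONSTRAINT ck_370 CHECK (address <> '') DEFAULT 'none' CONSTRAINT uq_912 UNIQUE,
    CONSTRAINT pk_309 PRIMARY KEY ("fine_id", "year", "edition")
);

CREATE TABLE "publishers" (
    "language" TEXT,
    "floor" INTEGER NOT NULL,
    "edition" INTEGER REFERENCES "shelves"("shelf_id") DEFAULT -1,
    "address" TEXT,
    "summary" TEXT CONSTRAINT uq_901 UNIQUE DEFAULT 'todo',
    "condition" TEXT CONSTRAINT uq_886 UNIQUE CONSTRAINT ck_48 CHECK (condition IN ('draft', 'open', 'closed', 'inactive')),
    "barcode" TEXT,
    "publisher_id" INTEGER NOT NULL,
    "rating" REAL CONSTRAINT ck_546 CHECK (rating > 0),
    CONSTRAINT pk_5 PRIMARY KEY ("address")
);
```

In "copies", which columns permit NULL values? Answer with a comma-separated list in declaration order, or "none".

subject, pages, format

- rating: declared NOT NULL → not nullable.
- subject: CHECK does not forbid NULL (a CHECK constraint passes when its expression is NULL) → nullable.
- copy_id: part of the PRIMARY KEY, which implies NOT NULL → not nullable.
- phone: declared NOT NULL → not nullable.
- pages: no NOT NULL constraint applies → nullable.
- condition: part of the PRIMARY KEY, which implies NOT NULL → not nullable.
- name: declared NOT NULL → not nullable.
- format: DEFAULT only fills an omitted column; an explicit NULL is still allowed → nullable.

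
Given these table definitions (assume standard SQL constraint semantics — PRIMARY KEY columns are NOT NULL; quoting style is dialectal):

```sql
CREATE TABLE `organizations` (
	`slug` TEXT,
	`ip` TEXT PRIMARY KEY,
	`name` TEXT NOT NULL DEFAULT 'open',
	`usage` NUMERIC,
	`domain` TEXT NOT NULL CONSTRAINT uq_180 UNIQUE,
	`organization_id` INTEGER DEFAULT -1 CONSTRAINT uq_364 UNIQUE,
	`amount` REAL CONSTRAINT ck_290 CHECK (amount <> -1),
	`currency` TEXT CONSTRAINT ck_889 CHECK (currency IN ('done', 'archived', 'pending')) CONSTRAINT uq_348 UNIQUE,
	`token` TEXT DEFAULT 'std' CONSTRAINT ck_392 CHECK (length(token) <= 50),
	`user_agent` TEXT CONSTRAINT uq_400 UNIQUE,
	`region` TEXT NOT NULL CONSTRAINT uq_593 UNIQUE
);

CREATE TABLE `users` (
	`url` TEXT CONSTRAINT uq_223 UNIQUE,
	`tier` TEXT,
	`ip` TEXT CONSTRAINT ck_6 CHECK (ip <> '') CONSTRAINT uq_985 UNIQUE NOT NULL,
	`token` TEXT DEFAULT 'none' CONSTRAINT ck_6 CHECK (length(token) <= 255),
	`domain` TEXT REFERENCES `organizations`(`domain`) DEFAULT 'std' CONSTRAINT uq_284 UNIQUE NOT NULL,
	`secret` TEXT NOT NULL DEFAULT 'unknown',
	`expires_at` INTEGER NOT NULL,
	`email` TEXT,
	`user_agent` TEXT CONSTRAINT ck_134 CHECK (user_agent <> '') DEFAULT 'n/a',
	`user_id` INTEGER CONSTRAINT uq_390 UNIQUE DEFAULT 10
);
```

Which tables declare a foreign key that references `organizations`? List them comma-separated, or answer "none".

users

- users.domain references organizations(domain).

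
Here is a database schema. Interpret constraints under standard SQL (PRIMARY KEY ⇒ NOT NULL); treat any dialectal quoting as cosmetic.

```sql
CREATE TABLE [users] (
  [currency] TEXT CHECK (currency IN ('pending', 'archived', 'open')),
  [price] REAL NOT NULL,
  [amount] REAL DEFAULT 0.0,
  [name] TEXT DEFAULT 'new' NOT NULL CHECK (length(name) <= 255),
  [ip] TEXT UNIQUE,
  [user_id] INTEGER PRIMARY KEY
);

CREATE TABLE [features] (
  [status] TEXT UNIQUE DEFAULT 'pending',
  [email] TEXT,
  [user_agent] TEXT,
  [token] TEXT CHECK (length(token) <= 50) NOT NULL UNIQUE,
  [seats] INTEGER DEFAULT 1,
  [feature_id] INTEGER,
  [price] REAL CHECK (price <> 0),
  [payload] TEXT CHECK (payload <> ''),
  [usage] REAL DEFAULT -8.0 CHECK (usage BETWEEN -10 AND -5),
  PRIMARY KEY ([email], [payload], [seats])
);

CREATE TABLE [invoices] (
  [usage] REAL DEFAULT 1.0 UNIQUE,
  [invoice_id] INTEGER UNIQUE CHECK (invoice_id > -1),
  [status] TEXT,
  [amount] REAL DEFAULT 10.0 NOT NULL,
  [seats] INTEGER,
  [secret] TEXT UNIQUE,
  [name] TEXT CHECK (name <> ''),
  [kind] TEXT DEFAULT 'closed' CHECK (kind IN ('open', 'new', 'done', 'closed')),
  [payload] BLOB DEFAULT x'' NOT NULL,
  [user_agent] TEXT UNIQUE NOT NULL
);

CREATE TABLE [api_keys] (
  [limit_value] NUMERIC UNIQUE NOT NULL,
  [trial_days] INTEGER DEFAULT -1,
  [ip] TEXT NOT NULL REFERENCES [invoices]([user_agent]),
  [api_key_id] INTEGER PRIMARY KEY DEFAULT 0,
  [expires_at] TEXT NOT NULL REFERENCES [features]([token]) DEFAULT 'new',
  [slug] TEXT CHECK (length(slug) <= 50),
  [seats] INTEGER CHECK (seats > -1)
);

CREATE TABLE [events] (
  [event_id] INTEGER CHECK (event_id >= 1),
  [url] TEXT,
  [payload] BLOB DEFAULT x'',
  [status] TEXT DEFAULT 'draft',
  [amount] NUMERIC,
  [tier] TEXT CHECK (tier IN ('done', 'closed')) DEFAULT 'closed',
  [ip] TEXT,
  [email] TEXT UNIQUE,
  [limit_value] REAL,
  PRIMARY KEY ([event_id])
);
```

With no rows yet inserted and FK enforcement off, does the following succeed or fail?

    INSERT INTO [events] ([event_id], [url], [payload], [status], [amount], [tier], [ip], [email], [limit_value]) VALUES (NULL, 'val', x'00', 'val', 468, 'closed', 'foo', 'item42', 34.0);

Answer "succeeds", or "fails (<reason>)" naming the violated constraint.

event_id is explicitly set to NULL, but event_id is part of the PRIMARY KEY (implied NOT NULL).

fails (NOT NULL on event_id)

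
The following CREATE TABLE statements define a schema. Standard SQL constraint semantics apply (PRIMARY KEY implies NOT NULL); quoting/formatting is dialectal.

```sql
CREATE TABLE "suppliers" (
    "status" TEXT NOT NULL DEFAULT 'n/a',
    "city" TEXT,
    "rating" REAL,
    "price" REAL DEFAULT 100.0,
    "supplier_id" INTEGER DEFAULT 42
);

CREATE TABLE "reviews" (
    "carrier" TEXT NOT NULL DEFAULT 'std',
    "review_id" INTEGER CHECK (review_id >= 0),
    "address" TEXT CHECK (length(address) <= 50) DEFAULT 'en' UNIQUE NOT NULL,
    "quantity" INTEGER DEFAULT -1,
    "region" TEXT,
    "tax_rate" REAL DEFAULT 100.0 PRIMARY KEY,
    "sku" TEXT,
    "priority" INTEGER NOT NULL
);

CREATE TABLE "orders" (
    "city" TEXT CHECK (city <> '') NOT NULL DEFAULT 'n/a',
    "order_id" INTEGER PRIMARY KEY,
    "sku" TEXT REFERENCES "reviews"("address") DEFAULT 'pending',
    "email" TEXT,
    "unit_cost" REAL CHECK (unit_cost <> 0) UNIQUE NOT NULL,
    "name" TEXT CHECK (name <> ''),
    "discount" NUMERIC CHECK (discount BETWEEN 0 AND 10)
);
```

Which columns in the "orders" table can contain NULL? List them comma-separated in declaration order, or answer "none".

sku, email, name, discount

- city: declared NOT NULL → not nullable.
- order_id: part of the PRIMARY KEY, which implies NOT NULL → not nullable.
- sku: a foreign key column may be NULL unless separately constrained → nullable.
- email: no NOT NULL constraint applies → nullable.
- unit_cost: declared NOT NULL → not nullable.
- name: CHECK does not forbid NULL (a CHECK constraint passes when its expression is NULL) → nullable.
- discount: CHECK does not forbid NULL (a CHECK constraint passes when its expression is NULL) → nullable.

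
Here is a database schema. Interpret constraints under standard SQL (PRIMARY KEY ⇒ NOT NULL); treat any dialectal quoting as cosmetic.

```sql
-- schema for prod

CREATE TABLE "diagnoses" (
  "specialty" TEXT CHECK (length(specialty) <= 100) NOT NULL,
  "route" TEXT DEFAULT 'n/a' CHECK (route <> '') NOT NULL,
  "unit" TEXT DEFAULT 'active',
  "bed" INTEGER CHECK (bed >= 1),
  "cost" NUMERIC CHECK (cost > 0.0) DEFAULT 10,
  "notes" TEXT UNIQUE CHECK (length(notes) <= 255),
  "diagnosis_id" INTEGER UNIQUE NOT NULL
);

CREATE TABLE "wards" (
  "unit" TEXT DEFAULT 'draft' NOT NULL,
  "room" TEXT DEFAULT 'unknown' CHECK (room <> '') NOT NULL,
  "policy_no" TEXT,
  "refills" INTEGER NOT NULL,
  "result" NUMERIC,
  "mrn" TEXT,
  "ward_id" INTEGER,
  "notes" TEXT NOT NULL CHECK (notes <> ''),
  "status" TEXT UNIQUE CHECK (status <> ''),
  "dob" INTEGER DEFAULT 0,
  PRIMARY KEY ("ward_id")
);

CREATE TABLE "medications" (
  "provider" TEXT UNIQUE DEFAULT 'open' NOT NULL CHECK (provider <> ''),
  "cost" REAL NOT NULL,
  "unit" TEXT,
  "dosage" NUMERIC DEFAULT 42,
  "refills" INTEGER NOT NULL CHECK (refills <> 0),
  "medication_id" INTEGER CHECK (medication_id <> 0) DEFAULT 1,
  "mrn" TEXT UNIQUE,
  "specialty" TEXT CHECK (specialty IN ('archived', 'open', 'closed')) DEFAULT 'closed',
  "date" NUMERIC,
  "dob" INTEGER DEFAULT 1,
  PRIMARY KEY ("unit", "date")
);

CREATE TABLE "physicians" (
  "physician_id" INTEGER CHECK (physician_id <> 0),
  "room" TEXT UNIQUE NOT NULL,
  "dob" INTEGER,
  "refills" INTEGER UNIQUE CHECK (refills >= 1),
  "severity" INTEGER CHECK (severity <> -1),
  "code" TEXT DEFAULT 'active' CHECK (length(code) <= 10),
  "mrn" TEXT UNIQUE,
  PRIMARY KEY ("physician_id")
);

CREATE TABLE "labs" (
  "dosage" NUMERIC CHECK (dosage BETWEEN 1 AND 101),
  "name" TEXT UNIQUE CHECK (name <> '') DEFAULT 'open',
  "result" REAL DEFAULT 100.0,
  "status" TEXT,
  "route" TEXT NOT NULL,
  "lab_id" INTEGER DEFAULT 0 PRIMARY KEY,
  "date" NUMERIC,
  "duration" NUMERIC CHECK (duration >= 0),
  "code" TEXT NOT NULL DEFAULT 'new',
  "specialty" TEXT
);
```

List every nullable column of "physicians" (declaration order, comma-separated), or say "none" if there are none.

- physician_id: part of the PRIMARY KEY, which implies NOT NULL → not nullable.
- room: declared NOT NULL → not nullable.
- dob: no NOT NULL constraint applies → nullable.
- refills: CHECK does not forbid NULL (a CHECK constraint passes when its expression is NULL) → nullable.
- severity: CHECK does not forbid NULL (a CHECK constraint passes when its expression is NULL) → nullable.
- code: CHECK does not forbid NULL (a CHECK constraint passes when its expression is NULL) → nullable.
- mrn: UNIQUE does not imply NOT NULL → nullable.

dob, refills, severity, code, mrn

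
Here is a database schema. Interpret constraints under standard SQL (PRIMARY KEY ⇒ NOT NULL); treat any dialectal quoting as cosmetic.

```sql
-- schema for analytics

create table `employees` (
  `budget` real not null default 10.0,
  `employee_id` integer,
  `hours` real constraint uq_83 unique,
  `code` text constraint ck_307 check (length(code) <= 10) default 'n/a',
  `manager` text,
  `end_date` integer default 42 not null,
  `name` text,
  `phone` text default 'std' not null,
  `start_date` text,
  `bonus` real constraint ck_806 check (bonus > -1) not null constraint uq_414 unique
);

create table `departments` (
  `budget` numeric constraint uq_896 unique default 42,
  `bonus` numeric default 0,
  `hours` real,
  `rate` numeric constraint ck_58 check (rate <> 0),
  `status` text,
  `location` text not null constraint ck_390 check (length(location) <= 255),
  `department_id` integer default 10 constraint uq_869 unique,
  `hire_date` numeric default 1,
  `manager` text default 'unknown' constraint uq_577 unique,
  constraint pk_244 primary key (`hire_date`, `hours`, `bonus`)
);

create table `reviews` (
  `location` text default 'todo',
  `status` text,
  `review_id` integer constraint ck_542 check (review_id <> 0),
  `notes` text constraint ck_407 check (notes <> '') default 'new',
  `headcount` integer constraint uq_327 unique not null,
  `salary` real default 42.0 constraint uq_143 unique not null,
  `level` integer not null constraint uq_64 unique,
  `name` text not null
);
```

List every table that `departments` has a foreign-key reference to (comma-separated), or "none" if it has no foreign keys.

No column in departments has a REFERENCES clause.

none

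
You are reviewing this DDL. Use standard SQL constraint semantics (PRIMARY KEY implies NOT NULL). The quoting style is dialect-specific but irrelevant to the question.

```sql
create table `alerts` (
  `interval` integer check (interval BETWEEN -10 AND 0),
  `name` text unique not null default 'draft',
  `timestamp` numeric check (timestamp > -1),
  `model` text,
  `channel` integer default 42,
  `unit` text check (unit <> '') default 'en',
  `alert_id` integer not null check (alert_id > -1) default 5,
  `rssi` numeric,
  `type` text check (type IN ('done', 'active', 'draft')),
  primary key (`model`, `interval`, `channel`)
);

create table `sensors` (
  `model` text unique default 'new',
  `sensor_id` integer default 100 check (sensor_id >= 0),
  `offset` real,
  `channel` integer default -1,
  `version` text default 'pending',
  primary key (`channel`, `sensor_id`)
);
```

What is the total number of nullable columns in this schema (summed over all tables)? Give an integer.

7

alerts: 4 nullable (timestamp, unit, rssi, type — PK (model, interval, channel) and explicit NOT NULL columns excluded).
sensors: 3 nullable (model, offset, version — PK (channel, sensor_id) and explicit NOT NULL columns excluded).
Total: 4 + 3 = 7.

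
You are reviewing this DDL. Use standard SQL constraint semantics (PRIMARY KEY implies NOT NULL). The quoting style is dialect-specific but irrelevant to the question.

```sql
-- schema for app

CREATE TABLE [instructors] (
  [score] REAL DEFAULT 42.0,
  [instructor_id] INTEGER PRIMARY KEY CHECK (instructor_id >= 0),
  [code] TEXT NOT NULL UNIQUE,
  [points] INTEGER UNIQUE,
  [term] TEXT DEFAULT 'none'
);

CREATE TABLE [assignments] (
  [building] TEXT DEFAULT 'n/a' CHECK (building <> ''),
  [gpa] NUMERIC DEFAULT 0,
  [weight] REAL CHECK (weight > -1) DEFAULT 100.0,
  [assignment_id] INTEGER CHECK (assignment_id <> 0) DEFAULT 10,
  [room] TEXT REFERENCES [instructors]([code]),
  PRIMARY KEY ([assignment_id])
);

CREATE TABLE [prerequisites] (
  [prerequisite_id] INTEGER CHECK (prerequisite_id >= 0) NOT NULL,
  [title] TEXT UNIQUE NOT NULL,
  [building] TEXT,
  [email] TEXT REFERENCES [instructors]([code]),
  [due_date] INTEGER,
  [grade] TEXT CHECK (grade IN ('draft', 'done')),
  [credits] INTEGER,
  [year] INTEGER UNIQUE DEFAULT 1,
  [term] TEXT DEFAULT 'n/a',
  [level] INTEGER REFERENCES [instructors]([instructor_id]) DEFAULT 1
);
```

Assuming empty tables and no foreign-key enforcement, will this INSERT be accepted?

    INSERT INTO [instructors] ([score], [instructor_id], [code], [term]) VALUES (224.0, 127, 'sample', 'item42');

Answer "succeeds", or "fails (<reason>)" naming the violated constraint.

NOT NULL columns: code is supplied; instructor_id is supplied.
CHECK constraints: 127 satisfies (instructor_id >= 0).
No constraint is violated.

succeeds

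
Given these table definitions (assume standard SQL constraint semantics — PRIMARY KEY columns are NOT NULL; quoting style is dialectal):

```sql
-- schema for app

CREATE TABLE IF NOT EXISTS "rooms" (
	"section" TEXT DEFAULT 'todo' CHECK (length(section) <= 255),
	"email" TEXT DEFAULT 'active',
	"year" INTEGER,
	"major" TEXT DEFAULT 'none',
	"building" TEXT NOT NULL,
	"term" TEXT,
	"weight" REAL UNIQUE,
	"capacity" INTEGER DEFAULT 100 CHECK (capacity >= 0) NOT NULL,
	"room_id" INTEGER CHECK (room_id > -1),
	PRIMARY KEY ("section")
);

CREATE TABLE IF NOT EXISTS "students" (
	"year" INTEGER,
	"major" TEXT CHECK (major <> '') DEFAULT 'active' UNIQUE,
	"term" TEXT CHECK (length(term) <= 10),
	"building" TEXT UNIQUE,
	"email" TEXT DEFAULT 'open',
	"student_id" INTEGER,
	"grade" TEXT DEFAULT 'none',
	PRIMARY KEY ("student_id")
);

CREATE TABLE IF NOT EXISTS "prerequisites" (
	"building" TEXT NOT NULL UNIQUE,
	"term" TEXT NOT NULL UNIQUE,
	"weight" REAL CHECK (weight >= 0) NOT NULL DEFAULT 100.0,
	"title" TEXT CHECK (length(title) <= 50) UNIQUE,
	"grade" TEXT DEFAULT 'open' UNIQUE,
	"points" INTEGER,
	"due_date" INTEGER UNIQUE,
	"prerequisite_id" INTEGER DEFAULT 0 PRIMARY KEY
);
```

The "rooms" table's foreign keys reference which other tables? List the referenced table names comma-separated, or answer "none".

No column in rooms has a REFERENCES clause.

none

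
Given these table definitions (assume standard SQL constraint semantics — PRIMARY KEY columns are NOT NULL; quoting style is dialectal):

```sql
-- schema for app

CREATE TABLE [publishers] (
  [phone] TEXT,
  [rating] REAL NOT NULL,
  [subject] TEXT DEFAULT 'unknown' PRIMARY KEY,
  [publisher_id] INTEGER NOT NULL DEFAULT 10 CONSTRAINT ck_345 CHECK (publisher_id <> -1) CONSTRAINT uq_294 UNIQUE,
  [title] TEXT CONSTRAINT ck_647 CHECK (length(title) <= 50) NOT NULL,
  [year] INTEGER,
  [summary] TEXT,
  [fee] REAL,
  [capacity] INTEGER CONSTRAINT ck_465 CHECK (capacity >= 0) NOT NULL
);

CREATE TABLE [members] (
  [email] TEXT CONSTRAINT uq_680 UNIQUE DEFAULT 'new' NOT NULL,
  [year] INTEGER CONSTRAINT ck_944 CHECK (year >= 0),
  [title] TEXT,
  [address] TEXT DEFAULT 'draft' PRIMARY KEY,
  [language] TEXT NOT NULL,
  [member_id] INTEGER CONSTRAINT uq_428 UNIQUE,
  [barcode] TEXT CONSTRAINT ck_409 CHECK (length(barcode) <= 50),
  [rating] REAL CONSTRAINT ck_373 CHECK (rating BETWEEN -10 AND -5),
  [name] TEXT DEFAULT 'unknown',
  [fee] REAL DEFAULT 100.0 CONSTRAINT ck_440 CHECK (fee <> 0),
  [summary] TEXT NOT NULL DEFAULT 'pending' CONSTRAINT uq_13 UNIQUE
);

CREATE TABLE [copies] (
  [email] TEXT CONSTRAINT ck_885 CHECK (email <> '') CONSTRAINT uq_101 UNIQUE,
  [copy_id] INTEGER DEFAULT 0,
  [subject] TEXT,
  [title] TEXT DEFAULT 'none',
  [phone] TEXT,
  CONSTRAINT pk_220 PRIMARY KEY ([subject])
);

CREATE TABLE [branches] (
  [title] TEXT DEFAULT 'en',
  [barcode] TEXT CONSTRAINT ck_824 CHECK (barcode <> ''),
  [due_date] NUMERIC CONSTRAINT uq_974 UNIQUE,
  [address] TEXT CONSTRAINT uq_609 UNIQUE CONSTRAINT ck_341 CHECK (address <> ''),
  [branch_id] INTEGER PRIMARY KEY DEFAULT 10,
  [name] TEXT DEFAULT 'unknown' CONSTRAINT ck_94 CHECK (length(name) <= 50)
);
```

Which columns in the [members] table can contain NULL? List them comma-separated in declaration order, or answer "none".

year, title, member_id, barcode, rating, name, fee

- email: declared NOT NULL → not nullable.
- year: CHECK does not forbid NULL (a CHECK constraint passes when its expression is NULL) → nullable.
- title: no NOT NULL constraint applies → nullable.
- address: part of the PRIMARY KEY, which implies NOT NULL → not nullable.
- language: declared NOT NULL → not nullable.
- member_id: UNIQUE does not imply NOT NULL → nullable.
- barcode: CHECK does not forbid NULL (a CHECK constraint passes when its expression is NULL) → nullable.
- rating: CHECK does not forbid NULL (a CHECK constraint passes when its expression is NULL) → nullable.
- name: DEFAULT only fills an omitted column; an explicit NULL is still allowed → nullable.
- fee: CHECK does not forbid NULL (a CHECK constraint passes when its expression is NULL) → nullable.
- summary: declared NOT NULL → not nullable.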